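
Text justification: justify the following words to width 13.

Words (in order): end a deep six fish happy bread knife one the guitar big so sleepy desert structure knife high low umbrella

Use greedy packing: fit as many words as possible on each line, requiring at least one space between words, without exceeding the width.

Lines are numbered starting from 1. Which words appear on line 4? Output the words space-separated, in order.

Answer: knife one the

Derivation:
Line 1: ['end', 'a', 'deep'] (min_width=10, slack=3)
Line 2: ['six', 'fish'] (min_width=8, slack=5)
Line 3: ['happy', 'bread'] (min_width=11, slack=2)
Line 4: ['knife', 'one', 'the'] (min_width=13, slack=0)
Line 5: ['guitar', 'big', 'so'] (min_width=13, slack=0)
Line 6: ['sleepy', 'desert'] (min_width=13, slack=0)
Line 7: ['structure'] (min_width=9, slack=4)
Line 8: ['knife', 'high'] (min_width=10, slack=3)
Line 9: ['low', 'umbrella'] (min_width=12, slack=1)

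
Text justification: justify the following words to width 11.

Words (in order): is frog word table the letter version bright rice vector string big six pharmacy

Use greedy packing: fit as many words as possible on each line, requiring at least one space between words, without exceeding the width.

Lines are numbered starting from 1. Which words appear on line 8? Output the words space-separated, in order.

Line 1: ['is', 'frog'] (min_width=7, slack=4)
Line 2: ['word', 'table'] (min_width=10, slack=1)
Line 3: ['the', 'letter'] (min_width=10, slack=1)
Line 4: ['version'] (min_width=7, slack=4)
Line 5: ['bright', 'rice'] (min_width=11, slack=0)
Line 6: ['vector'] (min_width=6, slack=5)
Line 7: ['string', 'big'] (min_width=10, slack=1)
Line 8: ['six'] (min_width=3, slack=8)
Line 9: ['pharmacy'] (min_width=8, slack=3)

Answer: six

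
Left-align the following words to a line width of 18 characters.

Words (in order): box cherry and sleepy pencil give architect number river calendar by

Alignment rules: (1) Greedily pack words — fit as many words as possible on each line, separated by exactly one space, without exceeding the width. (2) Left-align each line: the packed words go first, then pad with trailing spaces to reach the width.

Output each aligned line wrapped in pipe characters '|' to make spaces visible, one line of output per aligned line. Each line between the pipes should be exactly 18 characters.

Answer: |box cherry and    |
|sleepy pencil give|
|architect number  |
|river calendar by |

Derivation:
Line 1: ['box', 'cherry', 'and'] (min_width=14, slack=4)
Line 2: ['sleepy', 'pencil', 'give'] (min_width=18, slack=0)
Line 3: ['architect', 'number'] (min_width=16, slack=2)
Line 4: ['river', 'calendar', 'by'] (min_width=17, slack=1)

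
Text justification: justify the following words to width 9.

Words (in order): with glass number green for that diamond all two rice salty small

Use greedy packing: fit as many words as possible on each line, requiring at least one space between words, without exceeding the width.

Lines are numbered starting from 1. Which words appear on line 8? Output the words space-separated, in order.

Answer: rice

Derivation:
Line 1: ['with'] (min_width=4, slack=5)
Line 2: ['glass'] (min_width=5, slack=4)
Line 3: ['number'] (min_width=6, slack=3)
Line 4: ['green', 'for'] (min_width=9, slack=0)
Line 5: ['that'] (min_width=4, slack=5)
Line 6: ['diamond'] (min_width=7, slack=2)
Line 7: ['all', 'two'] (min_width=7, slack=2)
Line 8: ['rice'] (min_width=4, slack=5)
Line 9: ['salty'] (min_width=5, slack=4)
Line 10: ['small'] (min_width=5, slack=4)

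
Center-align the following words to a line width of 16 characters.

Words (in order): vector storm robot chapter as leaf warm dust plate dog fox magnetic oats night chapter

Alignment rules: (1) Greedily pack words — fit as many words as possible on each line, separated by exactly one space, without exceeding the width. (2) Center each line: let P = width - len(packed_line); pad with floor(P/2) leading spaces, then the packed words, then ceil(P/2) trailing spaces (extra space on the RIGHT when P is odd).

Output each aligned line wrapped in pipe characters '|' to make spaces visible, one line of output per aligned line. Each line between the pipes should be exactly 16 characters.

Answer: |  vector storm  |
|robot chapter as|
| leaf warm dust |
| plate dog fox  |
| magnetic oats  |
| night chapter  |

Derivation:
Line 1: ['vector', 'storm'] (min_width=12, slack=4)
Line 2: ['robot', 'chapter', 'as'] (min_width=16, slack=0)
Line 3: ['leaf', 'warm', 'dust'] (min_width=14, slack=2)
Line 4: ['plate', 'dog', 'fox'] (min_width=13, slack=3)
Line 5: ['magnetic', 'oats'] (min_width=13, slack=3)
Line 6: ['night', 'chapter'] (min_width=13, slack=3)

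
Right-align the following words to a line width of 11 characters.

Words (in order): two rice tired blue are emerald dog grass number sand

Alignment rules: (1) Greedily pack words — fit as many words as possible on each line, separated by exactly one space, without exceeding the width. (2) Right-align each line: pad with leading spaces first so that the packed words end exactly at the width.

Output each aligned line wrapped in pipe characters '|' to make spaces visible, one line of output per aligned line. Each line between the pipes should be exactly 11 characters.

Answer: |   two rice|
| tired blue|
|are emerald|
|  dog grass|
|number sand|

Derivation:
Line 1: ['two', 'rice'] (min_width=8, slack=3)
Line 2: ['tired', 'blue'] (min_width=10, slack=1)
Line 3: ['are', 'emerald'] (min_width=11, slack=0)
Line 4: ['dog', 'grass'] (min_width=9, slack=2)
Line 5: ['number', 'sand'] (min_width=11, slack=0)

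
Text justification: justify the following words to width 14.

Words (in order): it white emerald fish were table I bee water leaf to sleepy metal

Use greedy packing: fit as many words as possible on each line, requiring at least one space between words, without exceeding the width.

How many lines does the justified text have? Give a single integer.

Answer: 6

Derivation:
Line 1: ['it', 'white'] (min_width=8, slack=6)
Line 2: ['emerald', 'fish'] (min_width=12, slack=2)
Line 3: ['were', 'table', 'I'] (min_width=12, slack=2)
Line 4: ['bee', 'water', 'leaf'] (min_width=14, slack=0)
Line 5: ['to', 'sleepy'] (min_width=9, slack=5)
Line 6: ['metal'] (min_width=5, slack=9)
Total lines: 6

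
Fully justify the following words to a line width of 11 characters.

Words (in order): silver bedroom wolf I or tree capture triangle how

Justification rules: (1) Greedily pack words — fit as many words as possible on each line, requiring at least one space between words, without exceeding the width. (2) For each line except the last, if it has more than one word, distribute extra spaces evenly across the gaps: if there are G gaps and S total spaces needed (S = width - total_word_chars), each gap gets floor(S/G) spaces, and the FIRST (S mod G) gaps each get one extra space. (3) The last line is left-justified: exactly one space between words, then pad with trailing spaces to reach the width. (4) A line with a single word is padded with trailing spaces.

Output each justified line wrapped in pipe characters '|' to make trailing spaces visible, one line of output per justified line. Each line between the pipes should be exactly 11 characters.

Line 1: ['silver'] (min_width=6, slack=5)
Line 2: ['bedroom'] (min_width=7, slack=4)
Line 3: ['wolf', 'I', 'or'] (min_width=9, slack=2)
Line 4: ['tree'] (min_width=4, slack=7)
Line 5: ['capture'] (min_width=7, slack=4)
Line 6: ['triangle'] (min_width=8, slack=3)
Line 7: ['how'] (min_width=3, slack=8)

Answer: |silver     |
|bedroom    |
|wolf  I  or|
|tree       |
|capture    |
|triangle   |
|how        |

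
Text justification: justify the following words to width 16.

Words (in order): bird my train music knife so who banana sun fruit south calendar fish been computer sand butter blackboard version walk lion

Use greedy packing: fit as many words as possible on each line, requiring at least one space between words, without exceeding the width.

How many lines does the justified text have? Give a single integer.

Answer: 10

Derivation:
Line 1: ['bird', 'my', 'train'] (min_width=13, slack=3)
Line 2: ['music', 'knife', 'so'] (min_width=14, slack=2)
Line 3: ['who', 'banana', 'sun'] (min_width=14, slack=2)
Line 4: ['fruit', 'south'] (min_width=11, slack=5)
Line 5: ['calendar', 'fish'] (min_width=13, slack=3)
Line 6: ['been', 'computer'] (min_width=13, slack=3)
Line 7: ['sand', 'butter'] (min_width=11, slack=5)
Line 8: ['blackboard'] (min_width=10, slack=6)
Line 9: ['version', 'walk'] (min_width=12, slack=4)
Line 10: ['lion'] (min_width=4, slack=12)
Total lines: 10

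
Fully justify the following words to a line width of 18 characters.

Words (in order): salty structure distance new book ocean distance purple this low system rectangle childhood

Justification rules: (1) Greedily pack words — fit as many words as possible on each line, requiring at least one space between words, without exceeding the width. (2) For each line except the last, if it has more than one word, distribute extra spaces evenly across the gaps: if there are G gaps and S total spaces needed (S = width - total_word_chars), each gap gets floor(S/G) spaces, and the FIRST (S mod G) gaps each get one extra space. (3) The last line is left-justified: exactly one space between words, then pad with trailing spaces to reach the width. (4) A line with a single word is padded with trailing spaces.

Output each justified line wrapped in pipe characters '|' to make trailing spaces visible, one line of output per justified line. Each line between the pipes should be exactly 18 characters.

Line 1: ['salty', 'structure'] (min_width=15, slack=3)
Line 2: ['distance', 'new', 'book'] (min_width=17, slack=1)
Line 3: ['ocean', 'distance'] (min_width=14, slack=4)
Line 4: ['purple', 'this', 'low'] (min_width=15, slack=3)
Line 5: ['system', 'rectangle'] (min_width=16, slack=2)
Line 6: ['childhood'] (min_width=9, slack=9)

Answer: |salty    structure|
|distance  new book|
|ocean     distance|
|purple   this  low|
|system   rectangle|
|childhood         |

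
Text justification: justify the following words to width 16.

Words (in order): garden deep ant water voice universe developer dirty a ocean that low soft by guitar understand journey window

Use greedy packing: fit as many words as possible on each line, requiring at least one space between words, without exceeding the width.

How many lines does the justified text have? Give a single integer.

Answer: 8

Derivation:
Line 1: ['garden', 'deep', 'ant'] (min_width=15, slack=1)
Line 2: ['water', 'voice'] (min_width=11, slack=5)
Line 3: ['universe'] (min_width=8, slack=8)
Line 4: ['developer', 'dirty'] (min_width=15, slack=1)
Line 5: ['a', 'ocean', 'that', 'low'] (min_width=16, slack=0)
Line 6: ['soft', 'by', 'guitar'] (min_width=14, slack=2)
Line 7: ['understand'] (min_width=10, slack=6)
Line 8: ['journey', 'window'] (min_width=14, slack=2)
Total lines: 8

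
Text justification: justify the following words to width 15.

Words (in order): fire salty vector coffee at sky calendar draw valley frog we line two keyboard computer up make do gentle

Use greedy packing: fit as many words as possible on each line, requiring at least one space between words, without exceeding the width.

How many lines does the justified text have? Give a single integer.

Answer: 8

Derivation:
Line 1: ['fire', 'salty'] (min_width=10, slack=5)
Line 2: ['vector', 'coffee'] (min_width=13, slack=2)
Line 3: ['at', 'sky', 'calendar'] (min_width=15, slack=0)
Line 4: ['draw', 'valley'] (min_width=11, slack=4)
Line 5: ['frog', 'we', 'line'] (min_width=12, slack=3)
Line 6: ['two', 'keyboard'] (min_width=12, slack=3)
Line 7: ['computer', 'up'] (min_width=11, slack=4)
Line 8: ['make', 'do', 'gentle'] (min_width=14, slack=1)
Total lines: 8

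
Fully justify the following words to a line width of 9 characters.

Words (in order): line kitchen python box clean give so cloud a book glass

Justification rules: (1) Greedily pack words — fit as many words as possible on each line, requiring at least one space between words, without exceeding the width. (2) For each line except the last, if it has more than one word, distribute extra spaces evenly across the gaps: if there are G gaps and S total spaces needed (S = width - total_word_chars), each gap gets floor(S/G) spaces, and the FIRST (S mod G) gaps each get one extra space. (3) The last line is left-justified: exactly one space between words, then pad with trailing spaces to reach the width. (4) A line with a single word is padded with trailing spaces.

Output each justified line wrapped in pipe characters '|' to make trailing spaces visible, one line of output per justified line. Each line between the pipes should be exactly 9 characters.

Answer: |line     |
|kitchen  |
|python   |
|box clean|
|give   so|
|cloud   a|
|book     |
|glass    |

Derivation:
Line 1: ['line'] (min_width=4, slack=5)
Line 2: ['kitchen'] (min_width=7, slack=2)
Line 3: ['python'] (min_width=6, slack=3)
Line 4: ['box', 'clean'] (min_width=9, slack=0)
Line 5: ['give', 'so'] (min_width=7, slack=2)
Line 6: ['cloud', 'a'] (min_width=7, slack=2)
Line 7: ['book'] (min_width=4, slack=5)
Line 8: ['glass'] (min_width=5, slack=4)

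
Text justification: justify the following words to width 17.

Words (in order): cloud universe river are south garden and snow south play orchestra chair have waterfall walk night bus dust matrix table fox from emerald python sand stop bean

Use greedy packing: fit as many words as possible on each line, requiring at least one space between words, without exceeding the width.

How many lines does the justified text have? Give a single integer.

Answer: 11

Derivation:
Line 1: ['cloud', 'universe'] (min_width=14, slack=3)
Line 2: ['river', 'are', 'south'] (min_width=15, slack=2)
Line 3: ['garden', 'and', 'snow'] (min_width=15, slack=2)
Line 4: ['south', 'play'] (min_width=10, slack=7)
Line 5: ['orchestra', 'chair'] (min_width=15, slack=2)
Line 6: ['have', 'waterfall'] (min_width=14, slack=3)
Line 7: ['walk', 'night', 'bus'] (min_width=14, slack=3)
Line 8: ['dust', 'matrix', 'table'] (min_width=17, slack=0)
Line 9: ['fox', 'from', 'emerald'] (min_width=16, slack=1)
Line 10: ['python', 'sand', 'stop'] (min_width=16, slack=1)
Line 11: ['bean'] (min_width=4, slack=13)
Total lines: 11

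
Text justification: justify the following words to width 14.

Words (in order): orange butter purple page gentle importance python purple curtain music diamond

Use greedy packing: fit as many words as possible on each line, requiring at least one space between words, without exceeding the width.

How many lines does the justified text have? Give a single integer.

Line 1: ['orange', 'butter'] (min_width=13, slack=1)
Line 2: ['purple', 'page'] (min_width=11, slack=3)
Line 3: ['gentle'] (min_width=6, slack=8)
Line 4: ['importance'] (min_width=10, slack=4)
Line 5: ['python', 'purple'] (min_width=13, slack=1)
Line 6: ['curtain', 'music'] (min_width=13, slack=1)
Line 7: ['diamond'] (min_width=7, slack=7)
Total lines: 7

Answer: 7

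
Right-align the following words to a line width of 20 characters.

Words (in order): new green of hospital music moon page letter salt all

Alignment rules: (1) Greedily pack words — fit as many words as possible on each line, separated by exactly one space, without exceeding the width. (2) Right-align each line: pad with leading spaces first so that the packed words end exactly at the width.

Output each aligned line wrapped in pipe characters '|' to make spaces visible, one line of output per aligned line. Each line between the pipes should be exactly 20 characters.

Line 1: ['new', 'green', 'of'] (min_width=12, slack=8)
Line 2: ['hospital', 'music', 'moon'] (min_width=19, slack=1)
Line 3: ['page', 'letter', 'salt', 'all'] (min_width=20, slack=0)

Answer: |        new green of|
| hospital music moon|
|page letter salt all|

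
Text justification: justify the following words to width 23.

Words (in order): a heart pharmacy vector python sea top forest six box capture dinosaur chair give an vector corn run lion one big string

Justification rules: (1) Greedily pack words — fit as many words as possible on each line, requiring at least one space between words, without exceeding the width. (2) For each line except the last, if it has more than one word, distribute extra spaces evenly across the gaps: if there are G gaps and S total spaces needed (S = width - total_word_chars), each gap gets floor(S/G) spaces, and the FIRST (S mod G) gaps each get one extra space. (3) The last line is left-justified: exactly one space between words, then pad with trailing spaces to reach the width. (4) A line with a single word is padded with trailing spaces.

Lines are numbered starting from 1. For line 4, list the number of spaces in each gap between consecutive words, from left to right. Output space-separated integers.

Line 1: ['a', 'heart', 'pharmacy', 'vector'] (min_width=23, slack=0)
Line 2: ['python', 'sea', 'top', 'forest'] (min_width=21, slack=2)
Line 3: ['six', 'box', 'capture'] (min_width=15, slack=8)
Line 4: ['dinosaur', 'chair', 'give', 'an'] (min_width=22, slack=1)
Line 5: ['vector', 'corn', 'run', 'lion'] (min_width=20, slack=3)
Line 6: ['one', 'big', 'string'] (min_width=14, slack=9)

Answer: 2 1 1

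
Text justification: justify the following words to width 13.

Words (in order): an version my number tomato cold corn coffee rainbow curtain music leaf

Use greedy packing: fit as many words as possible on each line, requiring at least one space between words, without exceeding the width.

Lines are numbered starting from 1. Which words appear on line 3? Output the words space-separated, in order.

Answer: cold corn

Derivation:
Line 1: ['an', 'version', 'my'] (min_width=13, slack=0)
Line 2: ['number', 'tomato'] (min_width=13, slack=0)
Line 3: ['cold', 'corn'] (min_width=9, slack=4)
Line 4: ['coffee'] (min_width=6, slack=7)
Line 5: ['rainbow'] (min_width=7, slack=6)
Line 6: ['curtain', 'music'] (min_width=13, slack=0)
Line 7: ['leaf'] (min_width=4, slack=9)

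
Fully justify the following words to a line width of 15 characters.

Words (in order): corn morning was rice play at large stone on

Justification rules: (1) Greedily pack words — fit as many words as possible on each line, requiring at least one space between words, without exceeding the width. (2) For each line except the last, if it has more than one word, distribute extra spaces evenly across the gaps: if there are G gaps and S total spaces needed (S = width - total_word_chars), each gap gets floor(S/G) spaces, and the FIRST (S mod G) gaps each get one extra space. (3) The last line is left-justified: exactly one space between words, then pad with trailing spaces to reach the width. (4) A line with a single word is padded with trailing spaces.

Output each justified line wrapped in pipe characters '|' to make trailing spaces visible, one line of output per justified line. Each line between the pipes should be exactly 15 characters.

Line 1: ['corn', 'morning'] (min_width=12, slack=3)
Line 2: ['was', 'rice', 'play'] (min_width=13, slack=2)
Line 3: ['at', 'large', 'stone'] (min_width=14, slack=1)
Line 4: ['on'] (min_width=2, slack=13)

Answer: |corn    morning|
|was  rice  play|
|at  large stone|
|on             |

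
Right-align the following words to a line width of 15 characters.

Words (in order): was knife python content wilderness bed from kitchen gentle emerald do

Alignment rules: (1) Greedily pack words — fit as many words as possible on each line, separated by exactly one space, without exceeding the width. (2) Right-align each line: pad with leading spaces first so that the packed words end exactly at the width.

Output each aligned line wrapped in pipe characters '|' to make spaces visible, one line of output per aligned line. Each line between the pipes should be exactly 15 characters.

Line 1: ['was', 'knife'] (min_width=9, slack=6)
Line 2: ['python', 'content'] (min_width=14, slack=1)
Line 3: ['wilderness', 'bed'] (min_width=14, slack=1)
Line 4: ['from', 'kitchen'] (min_width=12, slack=3)
Line 5: ['gentle', 'emerald'] (min_width=14, slack=1)
Line 6: ['do'] (min_width=2, slack=13)

Answer: |      was knife|
| python content|
| wilderness bed|
|   from kitchen|
| gentle emerald|
|             do|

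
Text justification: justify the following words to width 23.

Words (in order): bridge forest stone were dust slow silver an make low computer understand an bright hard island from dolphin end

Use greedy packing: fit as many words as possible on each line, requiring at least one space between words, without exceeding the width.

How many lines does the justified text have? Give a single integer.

Answer: 6

Derivation:
Line 1: ['bridge', 'forest', 'stone'] (min_width=19, slack=4)
Line 2: ['were', 'dust', 'slow', 'silver'] (min_width=21, slack=2)
Line 3: ['an', 'make', 'low', 'computer'] (min_width=20, slack=3)
Line 4: ['understand', 'an', 'bright'] (min_width=20, slack=3)
Line 5: ['hard', 'island', 'from'] (min_width=16, slack=7)
Line 6: ['dolphin', 'end'] (min_width=11, slack=12)
Total lines: 6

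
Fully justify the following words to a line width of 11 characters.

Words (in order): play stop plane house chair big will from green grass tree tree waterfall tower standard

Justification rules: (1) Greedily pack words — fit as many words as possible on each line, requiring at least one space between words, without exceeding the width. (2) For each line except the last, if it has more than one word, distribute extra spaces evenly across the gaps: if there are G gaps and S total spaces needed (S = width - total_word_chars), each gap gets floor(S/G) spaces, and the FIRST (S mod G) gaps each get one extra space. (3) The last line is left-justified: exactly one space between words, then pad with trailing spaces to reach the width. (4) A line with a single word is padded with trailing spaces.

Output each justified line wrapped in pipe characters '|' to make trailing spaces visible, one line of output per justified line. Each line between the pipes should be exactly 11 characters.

Line 1: ['play', 'stop'] (min_width=9, slack=2)
Line 2: ['plane', 'house'] (min_width=11, slack=0)
Line 3: ['chair', 'big'] (min_width=9, slack=2)
Line 4: ['will', 'from'] (min_width=9, slack=2)
Line 5: ['green', 'grass'] (min_width=11, slack=0)
Line 6: ['tree', 'tree'] (min_width=9, slack=2)
Line 7: ['waterfall'] (min_width=9, slack=2)
Line 8: ['tower'] (min_width=5, slack=6)
Line 9: ['standard'] (min_width=8, slack=3)

Answer: |play   stop|
|plane house|
|chair   big|
|will   from|
|green grass|
|tree   tree|
|waterfall  |
|tower      |
|standard   |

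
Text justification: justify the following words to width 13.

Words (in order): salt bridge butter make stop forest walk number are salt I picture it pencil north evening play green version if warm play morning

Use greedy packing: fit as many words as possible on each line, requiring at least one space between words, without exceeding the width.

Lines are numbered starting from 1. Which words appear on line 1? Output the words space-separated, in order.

Answer: salt bridge

Derivation:
Line 1: ['salt', 'bridge'] (min_width=11, slack=2)
Line 2: ['butter', 'make'] (min_width=11, slack=2)
Line 3: ['stop', 'forest'] (min_width=11, slack=2)
Line 4: ['walk', 'number'] (min_width=11, slack=2)
Line 5: ['are', 'salt', 'I'] (min_width=10, slack=3)
Line 6: ['picture', 'it'] (min_width=10, slack=3)
Line 7: ['pencil', 'north'] (min_width=12, slack=1)
Line 8: ['evening', 'play'] (min_width=12, slack=1)
Line 9: ['green', 'version'] (min_width=13, slack=0)
Line 10: ['if', 'warm', 'play'] (min_width=12, slack=1)
Line 11: ['morning'] (min_width=7, slack=6)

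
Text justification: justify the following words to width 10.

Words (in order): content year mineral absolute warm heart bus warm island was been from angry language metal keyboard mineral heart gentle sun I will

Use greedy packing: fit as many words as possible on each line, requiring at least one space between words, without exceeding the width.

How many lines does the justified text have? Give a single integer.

Answer: 16

Derivation:
Line 1: ['content'] (min_width=7, slack=3)
Line 2: ['year'] (min_width=4, slack=6)
Line 3: ['mineral'] (min_width=7, slack=3)
Line 4: ['absolute'] (min_width=8, slack=2)
Line 5: ['warm', 'heart'] (min_width=10, slack=0)
Line 6: ['bus', 'warm'] (min_width=8, slack=2)
Line 7: ['island', 'was'] (min_width=10, slack=0)
Line 8: ['been', 'from'] (min_width=9, slack=1)
Line 9: ['angry'] (min_width=5, slack=5)
Line 10: ['language'] (min_width=8, slack=2)
Line 11: ['metal'] (min_width=5, slack=5)
Line 12: ['keyboard'] (min_width=8, slack=2)
Line 13: ['mineral'] (min_width=7, slack=3)
Line 14: ['heart'] (min_width=5, slack=5)
Line 15: ['gentle', 'sun'] (min_width=10, slack=0)
Line 16: ['I', 'will'] (min_width=6, slack=4)
Total lines: 16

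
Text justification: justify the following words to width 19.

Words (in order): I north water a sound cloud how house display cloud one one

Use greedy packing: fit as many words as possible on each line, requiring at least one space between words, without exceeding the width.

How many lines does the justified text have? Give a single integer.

Answer: 4

Derivation:
Line 1: ['I', 'north', 'water', 'a'] (min_width=15, slack=4)
Line 2: ['sound', 'cloud', 'how'] (min_width=15, slack=4)
Line 3: ['house', 'display', 'cloud'] (min_width=19, slack=0)
Line 4: ['one', 'one'] (min_width=7, slack=12)
Total lines: 4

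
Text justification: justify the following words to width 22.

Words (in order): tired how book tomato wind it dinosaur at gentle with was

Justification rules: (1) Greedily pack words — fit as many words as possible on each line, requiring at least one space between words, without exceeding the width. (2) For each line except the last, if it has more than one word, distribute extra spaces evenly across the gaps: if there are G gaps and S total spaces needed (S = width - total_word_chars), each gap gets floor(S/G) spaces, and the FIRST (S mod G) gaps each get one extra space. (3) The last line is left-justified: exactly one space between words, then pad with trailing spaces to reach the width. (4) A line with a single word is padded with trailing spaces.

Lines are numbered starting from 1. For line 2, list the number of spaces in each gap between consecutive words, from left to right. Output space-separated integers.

Line 1: ['tired', 'how', 'book', 'tomato'] (min_width=21, slack=1)
Line 2: ['wind', 'it', 'dinosaur', 'at'] (min_width=19, slack=3)
Line 3: ['gentle', 'with', 'was'] (min_width=15, slack=7)

Answer: 2 2 2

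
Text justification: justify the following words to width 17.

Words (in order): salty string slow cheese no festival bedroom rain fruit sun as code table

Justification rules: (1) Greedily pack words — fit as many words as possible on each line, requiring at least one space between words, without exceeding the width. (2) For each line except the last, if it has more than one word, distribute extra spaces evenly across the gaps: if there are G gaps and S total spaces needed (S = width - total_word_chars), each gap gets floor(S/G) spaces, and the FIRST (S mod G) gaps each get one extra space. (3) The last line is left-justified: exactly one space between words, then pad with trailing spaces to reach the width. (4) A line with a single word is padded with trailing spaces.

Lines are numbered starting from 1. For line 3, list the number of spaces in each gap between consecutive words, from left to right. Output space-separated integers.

Line 1: ['salty', 'string', 'slow'] (min_width=17, slack=0)
Line 2: ['cheese', 'no'] (min_width=9, slack=8)
Line 3: ['festival', 'bedroom'] (min_width=16, slack=1)
Line 4: ['rain', 'fruit', 'sun', 'as'] (min_width=17, slack=0)
Line 5: ['code', 'table'] (min_width=10, slack=7)

Answer: 2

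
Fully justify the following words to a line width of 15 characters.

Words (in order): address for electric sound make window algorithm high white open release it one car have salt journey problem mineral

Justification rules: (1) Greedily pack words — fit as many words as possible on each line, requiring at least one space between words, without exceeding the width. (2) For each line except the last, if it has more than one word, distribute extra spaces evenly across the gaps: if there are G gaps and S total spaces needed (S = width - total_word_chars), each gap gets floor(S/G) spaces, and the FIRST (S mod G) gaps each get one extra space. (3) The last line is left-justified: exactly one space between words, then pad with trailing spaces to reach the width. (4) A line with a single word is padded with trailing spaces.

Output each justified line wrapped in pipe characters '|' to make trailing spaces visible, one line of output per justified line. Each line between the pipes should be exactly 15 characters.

Answer: |address     for|
|electric  sound|
|make     window|
|algorithm  high|
|white      open|
|release  it one|
|car  have  salt|
|journey problem|
|mineral        |

Derivation:
Line 1: ['address', 'for'] (min_width=11, slack=4)
Line 2: ['electric', 'sound'] (min_width=14, slack=1)
Line 3: ['make', 'window'] (min_width=11, slack=4)
Line 4: ['algorithm', 'high'] (min_width=14, slack=1)
Line 5: ['white', 'open'] (min_width=10, slack=5)
Line 6: ['release', 'it', 'one'] (min_width=14, slack=1)
Line 7: ['car', 'have', 'salt'] (min_width=13, slack=2)
Line 8: ['journey', 'problem'] (min_width=15, slack=0)
Line 9: ['mineral'] (min_width=7, slack=8)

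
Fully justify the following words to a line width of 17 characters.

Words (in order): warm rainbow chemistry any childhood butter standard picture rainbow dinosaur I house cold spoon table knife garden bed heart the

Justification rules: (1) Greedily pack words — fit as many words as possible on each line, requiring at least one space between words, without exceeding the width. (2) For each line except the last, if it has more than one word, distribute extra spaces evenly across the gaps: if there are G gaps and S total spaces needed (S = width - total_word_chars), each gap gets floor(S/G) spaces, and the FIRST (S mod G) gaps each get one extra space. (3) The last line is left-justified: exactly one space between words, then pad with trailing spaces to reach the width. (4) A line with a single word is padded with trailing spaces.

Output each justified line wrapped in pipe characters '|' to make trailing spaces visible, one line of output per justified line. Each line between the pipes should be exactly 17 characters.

Line 1: ['warm', 'rainbow'] (min_width=12, slack=5)
Line 2: ['chemistry', 'any'] (min_width=13, slack=4)
Line 3: ['childhood', 'butter'] (min_width=16, slack=1)
Line 4: ['standard', 'picture'] (min_width=16, slack=1)
Line 5: ['rainbow', 'dinosaur'] (min_width=16, slack=1)
Line 6: ['I', 'house', 'cold'] (min_width=12, slack=5)
Line 7: ['spoon', 'table', 'knife'] (min_width=17, slack=0)
Line 8: ['garden', 'bed', 'heart'] (min_width=16, slack=1)
Line 9: ['the'] (min_width=3, slack=14)

Answer: |warm      rainbow|
|chemistry     any|
|childhood  butter|
|standard  picture|
|rainbow  dinosaur|
|I    house   cold|
|spoon table knife|
|garden  bed heart|
|the              |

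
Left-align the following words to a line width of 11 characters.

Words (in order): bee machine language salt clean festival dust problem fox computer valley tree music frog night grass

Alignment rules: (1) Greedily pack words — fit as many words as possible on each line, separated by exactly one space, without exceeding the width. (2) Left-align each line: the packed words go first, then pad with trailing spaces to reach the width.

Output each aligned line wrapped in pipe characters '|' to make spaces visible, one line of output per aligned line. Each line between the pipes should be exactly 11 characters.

Answer: |bee machine|
|language   |
|salt clean |
|festival   |
|dust       |
|problem fox|
|computer   |
|valley tree|
|music frog |
|night grass|

Derivation:
Line 1: ['bee', 'machine'] (min_width=11, slack=0)
Line 2: ['language'] (min_width=8, slack=3)
Line 3: ['salt', 'clean'] (min_width=10, slack=1)
Line 4: ['festival'] (min_width=8, slack=3)
Line 5: ['dust'] (min_width=4, slack=7)
Line 6: ['problem', 'fox'] (min_width=11, slack=0)
Line 7: ['computer'] (min_width=8, slack=3)
Line 8: ['valley', 'tree'] (min_width=11, slack=0)
Line 9: ['music', 'frog'] (min_width=10, slack=1)
Line 10: ['night', 'grass'] (min_width=11, slack=0)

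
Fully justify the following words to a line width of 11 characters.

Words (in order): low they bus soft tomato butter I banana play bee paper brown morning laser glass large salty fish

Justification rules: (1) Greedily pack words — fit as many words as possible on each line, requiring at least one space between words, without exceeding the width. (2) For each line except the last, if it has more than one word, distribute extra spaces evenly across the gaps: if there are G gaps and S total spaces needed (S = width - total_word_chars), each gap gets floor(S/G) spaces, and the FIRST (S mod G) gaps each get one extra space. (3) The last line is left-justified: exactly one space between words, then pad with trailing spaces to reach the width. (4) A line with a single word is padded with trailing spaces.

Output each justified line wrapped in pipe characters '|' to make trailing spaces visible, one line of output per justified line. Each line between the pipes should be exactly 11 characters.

Line 1: ['low', 'they'] (min_width=8, slack=3)
Line 2: ['bus', 'soft'] (min_width=8, slack=3)
Line 3: ['tomato'] (min_width=6, slack=5)
Line 4: ['butter', 'I'] (min_width=8, slack=3)
Line 5: ['banana', 'play'] (min_width=11, slack=0)
Line 6: ['bee', 'paper'] (min_width=9, slack=2)
Line 7: ['brown'] (min_width=5, slack=6)
Line 8: ['morning'] (min_width=7, slack=4)
Line 9: ['laser', 'glass'] (min_width=11, slack=0)
Line 10: ['large', 'salty'] (min_width=11, slack=0)
Line 11: ['fish'] (min_width=4, slack=7)

Answer: |low    they|
|bus    soft|
|tomato     |
|butter    I|
|banana play|
|bee   paper|
|brown      |
|morning    |
|laser glass|
|large salty|
|fish       |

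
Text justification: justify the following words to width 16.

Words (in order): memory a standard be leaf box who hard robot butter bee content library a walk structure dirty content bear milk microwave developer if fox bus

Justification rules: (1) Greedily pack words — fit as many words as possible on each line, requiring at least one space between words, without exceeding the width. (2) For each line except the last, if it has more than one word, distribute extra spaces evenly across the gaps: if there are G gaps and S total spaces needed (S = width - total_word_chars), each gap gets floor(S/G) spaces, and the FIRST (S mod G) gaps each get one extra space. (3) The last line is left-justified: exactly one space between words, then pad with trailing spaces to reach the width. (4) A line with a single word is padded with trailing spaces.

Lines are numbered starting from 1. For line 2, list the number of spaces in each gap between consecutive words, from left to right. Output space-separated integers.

Answer: 1 1

Derivation:
Line 1: ['memory', 'a'] (min_width=8, slack=8)
Line 2: ['standard', 'be', 'leaf'] (min_width=16, slack=0)
Line 3: ['box', 'who', 'hard'] (min_width=12, slack=4)
Line 4: ['robot', 'butter', 'bee'] (min_width=16, slack=0)
Line 5: ['content', 'library'] (min_width=15, slack=1)
Line 6: ['a', 'walk', 'structure'] (min_width=16, slack=0)
Line 7: ['dirty', 'content'] (min_width=13, slack=3)
Line 8: ['bear', 'milk'] (min_width=9, slack=7)
Line 9: ['microwave'] (min_width=9, slack=7)
Line 10: ['developer', 'if', 'fox'] (min_width=16, slack=0)
Line 11: ['bus'] (min_width=3, slack=13)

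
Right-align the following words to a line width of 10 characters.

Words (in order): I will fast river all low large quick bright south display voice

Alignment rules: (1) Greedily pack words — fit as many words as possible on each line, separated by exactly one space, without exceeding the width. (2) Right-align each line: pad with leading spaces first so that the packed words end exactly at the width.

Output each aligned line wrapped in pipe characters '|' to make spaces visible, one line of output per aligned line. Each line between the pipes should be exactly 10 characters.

Answer: |    I will|
|fast river|
|   all low|
|     large|
|     quick|
|    bright|
|     south|
|   display|
|     voice|

Derivation:
Line 1: ['I', 'will'] (min_width=6, slack=4)
Line 2: ['fast', 'river'] (min_width=10, slack=0)
Line 3: ['all', 'low'] (min_width=7, slack=3)
Line 4: ['large'] (min_width=5, slack=5)
Line 5: ['quick'] (min_width=5, slack=5)
Line 6: ['bright'] (min_width=6, slack=4)
Line 7: ['south'] (min_width=5, slack=5)
Line 8: ['display'] (min_width=7, slack=3)
Line 9: ['voice'] (min_width=5, slack=5)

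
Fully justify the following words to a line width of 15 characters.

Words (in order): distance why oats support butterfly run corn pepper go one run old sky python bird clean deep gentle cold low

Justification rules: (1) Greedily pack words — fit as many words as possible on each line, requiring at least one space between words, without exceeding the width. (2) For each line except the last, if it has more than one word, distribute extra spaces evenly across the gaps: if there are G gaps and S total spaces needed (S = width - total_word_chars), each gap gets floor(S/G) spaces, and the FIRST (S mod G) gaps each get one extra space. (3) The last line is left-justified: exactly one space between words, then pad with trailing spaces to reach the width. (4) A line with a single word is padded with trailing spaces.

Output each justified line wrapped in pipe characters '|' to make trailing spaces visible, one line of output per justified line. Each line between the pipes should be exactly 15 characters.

Line 1: ['distance', 'why'] (min_width=12, slack=3)
Line 2: ['oats', 'support'] (min_width=12, slack=3)
Line 3: ['butterfly', 'run'] (min_width=13, slack=2)
Line 4: ['corn', 'pepper', 'go'] (min_width=14, slack=1)
Line 5: ['one', 'run', 'old', 'sky'] (min_width=15, slack=0)
Line 6: ['python', 'bird'] (min_width=11, slack=4)
Line 7: ['clean', 'deep'] (min_width=10, slack=5)
Line 8: ['gentle', 'cold', 'low'] (min_width=15, slack=0)

Answer: |distance    why|
|oats    support|
|butterfly   run|
|corn  pepper go|
|one run old sky|
|python     bird|
|clean      deep|
|gentle cold low|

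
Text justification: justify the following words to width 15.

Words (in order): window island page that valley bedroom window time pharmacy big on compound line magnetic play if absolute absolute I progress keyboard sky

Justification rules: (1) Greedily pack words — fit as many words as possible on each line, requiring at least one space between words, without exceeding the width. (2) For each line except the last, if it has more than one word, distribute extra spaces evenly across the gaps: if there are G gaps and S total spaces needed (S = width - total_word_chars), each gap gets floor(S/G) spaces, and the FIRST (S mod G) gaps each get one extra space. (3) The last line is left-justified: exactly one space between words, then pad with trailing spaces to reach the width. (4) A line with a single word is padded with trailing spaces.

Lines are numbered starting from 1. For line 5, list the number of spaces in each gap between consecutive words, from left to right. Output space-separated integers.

Line 1: ['window', 'island'] (min_width=13, slack=2)
Line 2: ['page', 'that'] (min_width=9, slack=6)
Line 3: ['valley', 'bedroom'] (min_width=14, slack=1)
Line 4: ['window', 'time'] (min_width=11, slack=4)
Line 5: ['pharmacy', 'big', 'on'] (min_width=15, slack=0)
Line 6: ['compound', 'line'] (min_width=13, slack=2)
Line 7: ['magnetic', 'play'] (min_width=13, slack=2)
Line 8: ['if', 'absolute'] (min_width=11, slack=4)
Line 9: ['absolute', 'I'] (min_width=10, slack=5)
Line 10: ['progress'] (min_width=8, slack=7)
Line 11: ['keyboard', 'sky'] (min_width=12, slack=3)

Answer: 1 1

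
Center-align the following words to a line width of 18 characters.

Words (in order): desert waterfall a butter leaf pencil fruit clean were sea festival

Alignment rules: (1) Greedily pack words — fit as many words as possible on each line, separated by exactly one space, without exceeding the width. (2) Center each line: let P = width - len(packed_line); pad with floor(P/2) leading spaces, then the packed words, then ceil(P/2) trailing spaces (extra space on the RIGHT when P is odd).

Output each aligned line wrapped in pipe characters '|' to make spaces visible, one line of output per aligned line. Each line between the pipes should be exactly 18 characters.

Answer: |desert waterfall a|
|butter leaf pencil|
| fruit clean were |
|   sea festival   |

Derivation:
Line 1: ['desert', 'waterfall', 'a'] (min_width=18, slack=0)
Line 2: ['butter', 'leaf', 'pencil'] (min_width=18, slack=0)
Line 3: ['fruit', 'clean', 'were'] (min_width=16, slack=2)
Line 4: ['sea', 'festival'] (min_width=12, slack=6)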